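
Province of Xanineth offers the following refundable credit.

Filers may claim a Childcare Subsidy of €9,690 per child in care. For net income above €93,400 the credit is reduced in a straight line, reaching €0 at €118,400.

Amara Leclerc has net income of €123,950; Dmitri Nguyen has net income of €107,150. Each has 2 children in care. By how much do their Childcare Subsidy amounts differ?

€8,721

Amara (€123,950): Childcare Subsidy: base = 2 × €9,690 = €19,380. €123,950 is at or above €118,400, so the credit is €0.
Dmitri (€107,150): Childcare Subsidy: base = 2 × €9,690 = €19,380. €107,150 is €13,750 into a €25,000 phase-out range, leaving 11,250/25,000 of the credit: €19,380 × 11,250/25,000 = €8,721.
Difference: |€0 − €8,721| = €8,721.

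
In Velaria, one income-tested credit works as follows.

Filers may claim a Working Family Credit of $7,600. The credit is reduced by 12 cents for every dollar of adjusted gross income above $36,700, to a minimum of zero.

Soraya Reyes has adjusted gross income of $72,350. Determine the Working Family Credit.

Working Family Credit: 12% of the $35,650 excess over $36,700 is $4,278; credit = $7,600 − $4,278 = $3,322.

$3,322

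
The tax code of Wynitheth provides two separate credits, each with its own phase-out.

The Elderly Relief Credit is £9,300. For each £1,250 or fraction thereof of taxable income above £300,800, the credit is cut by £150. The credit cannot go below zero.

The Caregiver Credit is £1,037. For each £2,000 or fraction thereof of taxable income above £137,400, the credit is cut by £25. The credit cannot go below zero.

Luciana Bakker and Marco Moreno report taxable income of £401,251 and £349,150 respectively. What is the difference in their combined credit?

Luciana (£401,251): Elderly Relief Credit: income exceeds £300,800 by £100,451 → 81 increments × £150 = £12,150 ≥ base, so the credit is £0. Caregiver Credit: income exceeds £137,400 by £263,851 → 132 increments × £25 = £3,300 ≥ base, so the credit is £0. total £0 + £0 = £0
Marco (£349,150): Elderly Relief Credit: income exceeds £300,800 by £48,350, which is 39 full-or-partial £1,250 increments; reduction = 39 × £150 = £5,850, leaving £3,450. Caregiver Credit: income exceeds £137,400 by £211,750 → 106 increments × £25 = £2,650 ≥ base, so the credit is £0. total £3,450 + £0 = £3,450
Difference: |£0 − £3,450| = £3,450.

£3,450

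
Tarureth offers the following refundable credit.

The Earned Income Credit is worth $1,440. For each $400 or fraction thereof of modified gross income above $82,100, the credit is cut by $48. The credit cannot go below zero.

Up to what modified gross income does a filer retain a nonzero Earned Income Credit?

$93,700

After 29 increments the reduction is 29 × $48 = $1,392, leaving $48; one more increment wipes it out. Increment 29 ends at excess 29 × $400 = $11,600, so the highest qualifying income is $82,100 + $11,600 = $93,700.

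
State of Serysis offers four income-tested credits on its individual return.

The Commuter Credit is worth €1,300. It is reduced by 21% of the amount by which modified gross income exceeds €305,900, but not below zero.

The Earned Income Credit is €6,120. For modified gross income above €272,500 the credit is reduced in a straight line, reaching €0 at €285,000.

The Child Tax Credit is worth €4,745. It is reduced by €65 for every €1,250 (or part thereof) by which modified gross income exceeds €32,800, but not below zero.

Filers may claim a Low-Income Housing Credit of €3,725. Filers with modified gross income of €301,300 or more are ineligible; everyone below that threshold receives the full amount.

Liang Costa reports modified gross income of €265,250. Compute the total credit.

Commuter Credit: €265,250 is at or below the €305,900 threshold, so the full €1,300 applies.
Earned Income Credit: €265,250 is at or below the €272,500 threshold, so the full €6,120 applies.
Child Tax Credit: income exceeds €32,800 by €232,450 → 186 increments × €65 = €12,090 ≥ base, so the credit is €0.
Low-Income Housing Credit: €265,250 is below the €301,300 cutoff, so the full €3,725 applies.
Total: €1,300 + €6,120 + €0 + €3,725 = €11,145.

€11,145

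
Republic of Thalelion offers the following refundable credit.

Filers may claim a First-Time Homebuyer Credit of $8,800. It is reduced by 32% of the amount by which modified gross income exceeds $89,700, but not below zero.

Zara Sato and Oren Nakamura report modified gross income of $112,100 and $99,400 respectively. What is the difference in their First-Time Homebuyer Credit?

$4,064

Zara ($112,100): First-Time Homebuyer Credit: 32% of the $22,400 excess over $89,700 is $7,168; credit = $8,800 − $7,168 = $1,632.
Oren ($99,400): First-Time Homebuyer Credit: 32% of the $9,700 excess over $89,700 is $3,104; credit = $8,800 − $3,104 = $5,696.
Difference: |$1,632 − $5,696| = $4,064.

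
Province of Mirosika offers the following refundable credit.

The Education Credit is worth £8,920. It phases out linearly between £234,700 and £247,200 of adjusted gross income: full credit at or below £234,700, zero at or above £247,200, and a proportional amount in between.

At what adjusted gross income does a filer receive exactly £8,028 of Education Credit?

£8,028 is 8,028/8,920 of the full £8,920, so 892/8,920 of the £12,500 range has been used: income = £234,700 + £12,500 × 892/8,920 = £235,950.

£235,950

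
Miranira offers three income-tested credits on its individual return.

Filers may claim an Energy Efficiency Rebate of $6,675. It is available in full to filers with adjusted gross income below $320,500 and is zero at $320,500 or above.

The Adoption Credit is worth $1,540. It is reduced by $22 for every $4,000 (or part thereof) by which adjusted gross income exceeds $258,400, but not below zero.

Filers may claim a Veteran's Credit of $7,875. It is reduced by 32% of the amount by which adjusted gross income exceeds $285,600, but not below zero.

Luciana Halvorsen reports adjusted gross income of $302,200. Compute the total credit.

Energy Efficiency Rebate: $302,200 is below the $320,500 cutoff, so the full $6,675 applies.
Adoption Credit: income exceeds $258,400 by $43,800, which is 11 full-or-partial $4,000 increments; reduction = 11 × $22 = $242, leaving $1,298.
Veteran's Credit: 32% of the $16,600 excess over $285,600 is $5,312; credit = $7,875 − $5,312 = $2,563.
Total: $6,675 + $1,298 + $2,563 = $10,536.

$10,536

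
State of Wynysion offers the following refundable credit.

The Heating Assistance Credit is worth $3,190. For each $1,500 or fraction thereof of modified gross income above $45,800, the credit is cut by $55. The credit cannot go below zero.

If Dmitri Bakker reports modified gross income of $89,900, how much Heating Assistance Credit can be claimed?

$1,540

Heating Assistance Credit: income exceeds $45,800 by $44,100, which is 30 full-or-partial $1,500 increments; reduction = 30 × $55 = $1,650, leaving $1,540.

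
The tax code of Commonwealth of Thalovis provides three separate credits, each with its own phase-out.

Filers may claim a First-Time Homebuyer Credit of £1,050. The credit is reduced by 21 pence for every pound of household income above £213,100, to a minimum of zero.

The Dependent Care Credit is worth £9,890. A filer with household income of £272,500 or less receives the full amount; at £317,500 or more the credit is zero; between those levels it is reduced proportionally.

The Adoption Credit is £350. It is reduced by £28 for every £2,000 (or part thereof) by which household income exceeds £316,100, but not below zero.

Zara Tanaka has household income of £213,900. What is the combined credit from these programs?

£11,122

First-Time Homebuyer Credit: 21% of the £800 excess over £213,100 is £168; credit = £1,050 − £168 = £882.
Dependent Care Credit: £213,900 is at or below the £272,500 threshold, so the full £9,890 applies.
Adoption Credit: £213,900 is at or below the £316,100 threshold, so the full £350 applies.
Total: £882 + £9,890 + £350 = £11,122.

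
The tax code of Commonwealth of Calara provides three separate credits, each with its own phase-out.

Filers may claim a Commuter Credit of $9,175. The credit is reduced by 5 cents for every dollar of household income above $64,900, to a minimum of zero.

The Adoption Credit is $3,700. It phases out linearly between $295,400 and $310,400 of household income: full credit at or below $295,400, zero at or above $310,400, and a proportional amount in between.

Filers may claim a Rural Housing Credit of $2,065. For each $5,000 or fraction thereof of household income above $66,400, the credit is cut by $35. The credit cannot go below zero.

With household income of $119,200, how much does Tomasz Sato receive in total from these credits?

$11,840

Commuter Credit: 5% of the $54,300 excess over $64,900 is $2,715; credit = $9,175 − $2,715 = $6,460.
Adoption Credit: $119,200 is at or below the $295,400 threshold, so the full $3,700 applies.
Rural Housing Credit: income exceeds $66,400 by $52,800, which is 11 full-or-partial $5,000 increments; reduction = 11 × $35 = $385, leaving $1,680.
Total: $6,460 + $3,700 + $1,680 = $11,840.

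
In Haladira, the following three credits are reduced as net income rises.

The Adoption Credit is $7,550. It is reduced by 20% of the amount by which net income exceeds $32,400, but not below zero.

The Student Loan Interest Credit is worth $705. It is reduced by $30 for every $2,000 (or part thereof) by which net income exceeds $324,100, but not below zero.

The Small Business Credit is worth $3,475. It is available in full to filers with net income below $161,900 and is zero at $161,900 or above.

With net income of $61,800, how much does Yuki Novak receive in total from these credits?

$5,850

Adoption Credit: 20% of the $29,400 excess over $32,400 is $5,880; credit = $7,550 − $5,880 = $1,670.
Student Loan Interest Credit: $61,800 is at or below the $324,100 threshold, so the full $705 applies.
Small Business Credit: $61,800 is below the $161,900 cutoff, so the full $3,475 applies.
Total: $1,670 + $705 + $3,475 = $5,850.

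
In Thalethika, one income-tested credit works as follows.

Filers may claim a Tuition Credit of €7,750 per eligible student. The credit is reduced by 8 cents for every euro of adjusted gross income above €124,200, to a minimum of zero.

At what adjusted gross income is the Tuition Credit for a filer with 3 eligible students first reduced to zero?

€414,825

Full credit = 3 × €7,750 = €23,250.
The credit falls by 8% of each euro above €124,200, so it reaches zero when the excess is €23,250 / 8% = €290,625: income = €124,200 + €290,625 = €414,825.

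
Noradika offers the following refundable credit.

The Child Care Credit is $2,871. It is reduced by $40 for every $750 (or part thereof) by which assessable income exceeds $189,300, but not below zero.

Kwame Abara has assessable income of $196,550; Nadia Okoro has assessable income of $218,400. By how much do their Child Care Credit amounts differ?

Kwame ($196,550): Child Care Credit: income exceeds $189,300 by $7,250, which is 10 full-or-partial $750 increments; reduction = 10 × $40 = $400, leaving $2,471.
Nadia ($218,400): Child Care Credit: income exceeds $189,300 by $29,100, which is 39 full-or-partial $750 increments; reduction = 39 × $40 = $1,560, leaving $1,311.
Difference: |$2,471 − $1,311| = $1,160.

$1,160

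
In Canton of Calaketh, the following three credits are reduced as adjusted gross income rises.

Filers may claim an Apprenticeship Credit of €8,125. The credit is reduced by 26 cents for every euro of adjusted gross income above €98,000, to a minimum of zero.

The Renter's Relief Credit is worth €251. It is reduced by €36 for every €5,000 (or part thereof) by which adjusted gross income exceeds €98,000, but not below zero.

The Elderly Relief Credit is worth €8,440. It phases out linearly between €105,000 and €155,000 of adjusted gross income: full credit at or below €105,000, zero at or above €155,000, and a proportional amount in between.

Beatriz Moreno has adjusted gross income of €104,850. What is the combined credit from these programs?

Apprenticeship Credit: 26% of the €6,850 excess over €98,000 is €1,781; credit = €8,125 − €1,781 = €6,344.
Renter's Relief Credit: income exceeds €98,000 by €6,850, which is 2 full-or-partial €5,000 increments; reduction = 2 × €36 = €72, leaving €179.
Elderly Relief Credit: €104,850 is at or below the €105,000 threshold, so the full €8,440 applies.
Total: €6,344 + €179 + €8,440 = €14,963.

€14,963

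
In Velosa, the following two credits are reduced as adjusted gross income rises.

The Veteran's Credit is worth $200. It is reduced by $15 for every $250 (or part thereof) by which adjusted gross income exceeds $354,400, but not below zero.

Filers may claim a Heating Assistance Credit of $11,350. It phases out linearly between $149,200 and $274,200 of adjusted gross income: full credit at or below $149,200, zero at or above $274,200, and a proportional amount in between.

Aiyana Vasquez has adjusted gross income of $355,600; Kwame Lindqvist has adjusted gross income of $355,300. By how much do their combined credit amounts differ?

$15

Aiyana ($355,600): Veteran's Credit: income exceeds $354,400 by $1,200, which is 5 full-or-partial $250 increments; reduction = 5 × $15 = $75, leaving $125. Heating Assistance Credit: $355,600 is at or above $274,200, so the credit is $0. total $125 + $0 = $125
Kwame ($355,300): Veteran's Credit: income exceeds $354,400 by $900, which is 4 full-or-partial $250 increments; reduction = 4 × $15 = $60, leaving $140. Heating Assistance Credit: $355,300 is at or above $274,200, so the credit is $0. total $140 + $0 = $140
Difference: |$125 − $140| = $15.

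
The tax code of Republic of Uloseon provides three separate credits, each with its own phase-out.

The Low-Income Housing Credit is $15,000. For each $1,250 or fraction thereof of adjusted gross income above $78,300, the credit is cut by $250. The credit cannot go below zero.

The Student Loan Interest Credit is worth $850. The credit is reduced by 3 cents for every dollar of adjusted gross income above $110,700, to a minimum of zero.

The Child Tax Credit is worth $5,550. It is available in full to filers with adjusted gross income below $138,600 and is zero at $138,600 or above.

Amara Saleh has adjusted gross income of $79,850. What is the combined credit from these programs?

Low-Income Housing Credit: income exceeds $78,300 by $1,550, which is 2 full-or-partial $1,250 increments; reduction = 2 × $250 = $500, leaving $14,500.
Student Loan Interest Credit: $79,850 is at or below the $110,700 threshold, so the full $850 applies.
Child Tax Credit: $79,850 is below the $138,600 cutoff, so the full $5,550 applies.
Total: $14,500 + $850 + $5,550 = $20,900.

$20,900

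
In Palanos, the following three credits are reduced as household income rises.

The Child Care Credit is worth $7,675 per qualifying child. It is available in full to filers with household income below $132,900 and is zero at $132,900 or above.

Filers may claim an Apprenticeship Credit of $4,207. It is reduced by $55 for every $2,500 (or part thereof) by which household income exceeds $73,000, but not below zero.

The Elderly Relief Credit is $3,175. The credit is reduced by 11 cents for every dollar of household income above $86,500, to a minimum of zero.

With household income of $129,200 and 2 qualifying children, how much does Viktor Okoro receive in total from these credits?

Child Care Credit: base = 2 × $7,675 = $15,350. $129,200 is below the $132,900 cutoff, so the full $15,350 applies.
Apprenticeship Credit: income exceeds $73,000 by $56,200, which is 23 full-or-partial $2,500 increments; reduction = 23 × $55 = $1,265, leaving $2,942.
Elderly Relief Credit: 11% of the $42,700 excess over $86,500 is $4,697 ≥ base, so the credit is $0.
Total: $15,350 + $2,942 + $0 = $18,292.

$18,292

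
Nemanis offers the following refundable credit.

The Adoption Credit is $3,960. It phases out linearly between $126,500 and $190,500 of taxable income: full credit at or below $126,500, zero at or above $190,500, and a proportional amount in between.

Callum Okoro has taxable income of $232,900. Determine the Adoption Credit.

$0

Adoption Credit: $232,900 is at or above $190,500, so the credit is $0.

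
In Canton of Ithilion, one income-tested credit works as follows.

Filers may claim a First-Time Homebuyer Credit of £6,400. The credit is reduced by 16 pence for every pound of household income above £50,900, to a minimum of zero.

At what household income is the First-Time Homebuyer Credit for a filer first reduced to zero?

The credit falls by 16% of each pound above £50,900, so it reaches zero when the excess is £6,400 / 16% = £40,000: income = £50,900 + £40,000 = £90,900.

£90,900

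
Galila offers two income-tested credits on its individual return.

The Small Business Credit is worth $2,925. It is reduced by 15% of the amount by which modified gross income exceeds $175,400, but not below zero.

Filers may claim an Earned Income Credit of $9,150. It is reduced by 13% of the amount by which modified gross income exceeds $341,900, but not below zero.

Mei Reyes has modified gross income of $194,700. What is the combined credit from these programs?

Small Business Credit: 15% of the $19,300 excess over $175,400 is $2,895; credit = $2,925 − $2,895 = $30.
Earned Income Credit: $194,700 is at or below the $341,900 threshold, so the full $9,150 applies.
Total: $30 + $9,150 = $9,180.

$9,180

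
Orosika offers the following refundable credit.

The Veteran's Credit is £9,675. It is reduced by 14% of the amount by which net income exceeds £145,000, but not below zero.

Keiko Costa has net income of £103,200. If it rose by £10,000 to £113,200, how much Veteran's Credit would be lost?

At £103,200 — £103,200 is at or below the £145,000 threshold, so the full £9,675 applies.
At £113,200 — £113,200 is at or below the £145,000 threshold, so the full £9,675 applies.
Lost: £9,675 − £9,675 = £0.

£0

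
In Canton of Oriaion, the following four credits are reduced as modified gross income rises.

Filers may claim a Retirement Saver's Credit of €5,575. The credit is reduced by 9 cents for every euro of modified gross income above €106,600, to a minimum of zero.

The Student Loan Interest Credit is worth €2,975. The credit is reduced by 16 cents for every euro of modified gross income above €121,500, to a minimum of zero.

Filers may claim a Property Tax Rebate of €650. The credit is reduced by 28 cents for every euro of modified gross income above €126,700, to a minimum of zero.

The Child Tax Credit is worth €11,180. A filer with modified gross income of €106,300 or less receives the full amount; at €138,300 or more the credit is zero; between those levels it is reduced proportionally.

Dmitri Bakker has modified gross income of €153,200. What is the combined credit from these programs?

Retirement Saver's Credit: 9% of the €46,600 excess over €106,600 is €4,194; credit = €5,575 − €4,194 = €1,381.
Student Loan Interest Credit: 16% of the €31,700 excess over €121,500 is €5,072 ≥ base, so the credit is €0.
Property Tax Rebate: 28% of the €26,500 excess over €126,700 is €7,420 ≥ base, so the credit is €0.
Child Tax Credit: €153,200 is at or above €138,300, so the credit is €0.
Total: €1,381 + €0 + €0 + €0 = €1,381.

€1,381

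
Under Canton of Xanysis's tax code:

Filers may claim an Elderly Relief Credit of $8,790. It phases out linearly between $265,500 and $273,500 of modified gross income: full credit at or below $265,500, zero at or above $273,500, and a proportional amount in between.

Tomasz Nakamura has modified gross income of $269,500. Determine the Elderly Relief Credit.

Elderly Relief Credit: $269,500 is $4,000 into a $8,000 phase-out range, leaving 4,000/8,000 of the credit: $8,790 × 4,000/8,000 = $4,395.

$4,395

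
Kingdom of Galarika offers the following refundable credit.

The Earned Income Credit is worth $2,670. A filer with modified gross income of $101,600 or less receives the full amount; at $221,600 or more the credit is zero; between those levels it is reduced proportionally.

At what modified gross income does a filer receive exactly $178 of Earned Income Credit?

$213,600

$178 is 178/2,670 of the full $2,670, so 2,492/2,670 of the $120,000 range has been used: income = $101,600 + $120,000 × 2,492/2,670 = $213,600.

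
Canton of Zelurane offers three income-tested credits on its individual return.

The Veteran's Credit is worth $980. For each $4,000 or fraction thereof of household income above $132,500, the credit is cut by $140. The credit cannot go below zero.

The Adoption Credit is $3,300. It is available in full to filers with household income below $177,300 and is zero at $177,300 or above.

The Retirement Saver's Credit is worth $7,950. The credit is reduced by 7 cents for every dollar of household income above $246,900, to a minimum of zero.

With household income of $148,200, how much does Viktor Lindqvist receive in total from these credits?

$11,670

Veteran's Credit: income exceeds $132,500 by $15,700, which is 4 full-or-partial $4,000 increments; reduction = 4 × $140 = $560, leaving $420.
Adoption Credit: $148,200 is below the $177,300 cutoff, so the full $3,300 applies.
Retirement Saver's Credit: $148,200 is at or below the $246,900 threshold, so the full $7,950 applies.
Total: $420 + $3,300 + $7,950 = $11,670.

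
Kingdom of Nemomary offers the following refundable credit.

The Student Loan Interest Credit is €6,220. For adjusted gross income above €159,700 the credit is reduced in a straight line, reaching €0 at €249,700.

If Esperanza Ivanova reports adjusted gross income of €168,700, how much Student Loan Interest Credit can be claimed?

Student Loan Interest Credit: €168,700 is €9,000 into a €90,000 phase-out range, leaving 81,000/90,000 of the credit: €6,220 × 81,000/90,000 = €5,598.

€5,598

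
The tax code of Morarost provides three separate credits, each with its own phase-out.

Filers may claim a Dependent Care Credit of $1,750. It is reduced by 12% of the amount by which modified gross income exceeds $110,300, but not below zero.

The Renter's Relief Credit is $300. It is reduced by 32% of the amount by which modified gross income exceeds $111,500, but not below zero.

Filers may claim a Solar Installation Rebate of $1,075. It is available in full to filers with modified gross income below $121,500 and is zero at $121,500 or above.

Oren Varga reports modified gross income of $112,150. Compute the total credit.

$2,695

Dependent Care Credit: 12% of the $1,850 excess over $110,300 is $222; credit = $1,750 − $222 = $1,528.
Renter's Relief Credit: 32% of the $650 excess over $111,500 is $208; credit = $300 − $208 = $92.
Solar Installation Rebate: $112,150 is below the $121,500 cutoff, so the full $1,075 applies.
Total: $1,528 + $92 + $1,075 = $2,695.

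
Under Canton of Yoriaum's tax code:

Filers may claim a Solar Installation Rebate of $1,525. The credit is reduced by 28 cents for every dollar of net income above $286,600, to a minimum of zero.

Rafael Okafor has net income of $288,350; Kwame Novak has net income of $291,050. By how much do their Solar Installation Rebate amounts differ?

Rafael ($288,350): Solar Installation Rebate: 28% of the $1,750 excess over $286,600 is $490; credit = $1,525 − $490 = $1,035.
Kwame ($291,050): Solar Installation Rebate: 28% of the $4,450 excess over $286,600 is $1,246; credit = $1,525 − $1,246 = $279.
Difference: |$1,035 − $279| = $756.

$756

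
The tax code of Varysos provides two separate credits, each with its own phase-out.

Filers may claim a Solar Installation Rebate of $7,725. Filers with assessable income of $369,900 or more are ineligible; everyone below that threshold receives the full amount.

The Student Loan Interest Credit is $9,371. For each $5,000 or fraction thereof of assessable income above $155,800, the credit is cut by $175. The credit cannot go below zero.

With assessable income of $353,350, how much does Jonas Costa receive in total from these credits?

Solar Installation Rebate: $353,350 is below the $369,900 cutoff, so the full $7,725 applies.
Student Loan Interest Credit: income exceeds $155,800 by $197,550, which is 40 full-or-partial $5,000 increments; reduction = 40 × $175 = $7,000, leaving $2,371.
Total: $7,725 + $2,371 = $10,096.

$10,096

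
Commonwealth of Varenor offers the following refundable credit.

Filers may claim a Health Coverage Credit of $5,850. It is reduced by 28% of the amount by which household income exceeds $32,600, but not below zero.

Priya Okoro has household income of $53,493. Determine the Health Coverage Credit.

$0

Health Coverage Credit: 28% of the $20,893 excess over $32,600 is $5,850.04 ≥ base, so the credit is $0.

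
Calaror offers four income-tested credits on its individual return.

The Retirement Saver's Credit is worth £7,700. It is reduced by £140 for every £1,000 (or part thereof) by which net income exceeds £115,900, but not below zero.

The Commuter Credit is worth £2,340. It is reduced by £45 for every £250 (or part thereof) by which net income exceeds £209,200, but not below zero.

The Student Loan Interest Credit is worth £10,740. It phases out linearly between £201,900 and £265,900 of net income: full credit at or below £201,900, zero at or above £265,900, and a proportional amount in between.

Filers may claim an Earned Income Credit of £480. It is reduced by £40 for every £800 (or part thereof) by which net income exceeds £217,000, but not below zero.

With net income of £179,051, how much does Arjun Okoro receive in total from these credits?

Retirement Saver's Credit: income exceeds £115,900 by £63,151 → 64 increments × £140 = £8,960 ≥ base, so the credit is £0.
Commuter Credit: £179,051 is at or below the £209,200 threshold, so the full £2,340 applies.
Student Loan Interest Credit: £179,051 is at or below the £201,900 threshold, so the full £10,740 applies.
Earned Income Credit: £179,051 is at or below the £217,000 threshold, so the full £480 applies.
Total: £0 + £2,340 + £10,740 + £480 = £13,560.

£13,560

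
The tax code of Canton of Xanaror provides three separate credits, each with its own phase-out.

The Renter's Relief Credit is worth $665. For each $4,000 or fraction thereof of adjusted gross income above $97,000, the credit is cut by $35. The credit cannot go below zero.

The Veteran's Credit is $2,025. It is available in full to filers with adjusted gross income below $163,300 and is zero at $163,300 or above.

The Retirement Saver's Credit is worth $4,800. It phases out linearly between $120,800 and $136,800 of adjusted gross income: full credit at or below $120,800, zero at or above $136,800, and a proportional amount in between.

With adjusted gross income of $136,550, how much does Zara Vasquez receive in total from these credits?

Renter's Relief Credit: income exceeds $97,000 by $39,550, which is 10 full-or-partial $4,000 increments; reduction = 10 × $35 = $350, leaving $315.
Veteran's Credit: $136,550 is below the $163,300 cutoff, so the full $2,025 applies.
Retirement Saver's Credit: $136,550 is $15,750 into a $16,000 phase-out range, leaving 250/16,000 of the credit: $4,800 × 250/16,000 = $75.
Total: $315 + $2,025 + $75 = $2,415.

$2,415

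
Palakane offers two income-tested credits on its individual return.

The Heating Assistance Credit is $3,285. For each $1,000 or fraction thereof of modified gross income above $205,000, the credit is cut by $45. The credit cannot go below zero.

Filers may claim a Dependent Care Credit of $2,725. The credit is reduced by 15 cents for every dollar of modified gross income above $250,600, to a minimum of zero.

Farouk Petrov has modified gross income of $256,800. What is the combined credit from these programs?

$2,740

Heating Assistance Credit: income exceeds $205,000 by $51,800, which is 52 full-or-partial $1,000 increments; reduction = 52 × $45 = $2,340, leaving $945.
Dependent Care Credit: 15% of the $6,200 excess over $250,600 is $930; credit = $2,725 − $930 = $1,795.
Total: $945 + $1,795 = $2,740.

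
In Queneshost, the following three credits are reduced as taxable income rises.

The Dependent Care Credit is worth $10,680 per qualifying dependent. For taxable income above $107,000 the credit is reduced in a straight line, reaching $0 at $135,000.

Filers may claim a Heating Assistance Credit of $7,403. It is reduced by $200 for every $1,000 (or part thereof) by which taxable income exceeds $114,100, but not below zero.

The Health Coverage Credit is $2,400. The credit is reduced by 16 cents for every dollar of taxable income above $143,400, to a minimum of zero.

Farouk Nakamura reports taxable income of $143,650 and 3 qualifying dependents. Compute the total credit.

$3,763

Dependent Care Credit: base = 3 × $10,680 = $32,040. $143,650 is at or above $135,000, so the credit is $0.
Heating Assistance Credit: income exceeds $114,100 by $29,550, which is 30 full-or-partial $1,000 increments; reduction = 30 × $200 = $6,000, leaving $1,403.
Health Coverage Credit: 16% of the $250 excess over $143,400 is $40; credit = $2,400 − $40 = $2,360.
Total: $0 + $1,403 + $2,360 = $3,763.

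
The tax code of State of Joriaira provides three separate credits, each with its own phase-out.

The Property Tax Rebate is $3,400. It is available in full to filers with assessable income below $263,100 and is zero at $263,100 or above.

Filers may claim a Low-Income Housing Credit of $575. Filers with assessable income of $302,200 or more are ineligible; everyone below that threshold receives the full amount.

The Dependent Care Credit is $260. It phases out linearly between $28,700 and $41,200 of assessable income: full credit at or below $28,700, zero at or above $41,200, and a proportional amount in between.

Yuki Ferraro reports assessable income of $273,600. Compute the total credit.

$575

Property Tax Rebate: $273,600 meets or exceeds the $263,100 cutoff, so the credit is $0.
Low-Income Housing Credit: $273,600 is below the $302,200 cutoff, so the full $575 applies.
Dependent Care Credit: $273,600 is at or above $41,200, so the credit is $0.
Total: $0 + $575 + $0 = $575.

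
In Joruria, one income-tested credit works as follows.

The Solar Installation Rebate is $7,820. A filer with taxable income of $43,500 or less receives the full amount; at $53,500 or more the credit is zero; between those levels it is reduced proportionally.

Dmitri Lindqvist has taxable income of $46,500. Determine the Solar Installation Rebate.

Solar Installation Rebate: $46,500 is $3,000 into a $10,000 phase-out range, leaving 7,000/10,000 of the credit: $7,820 × 7,000/10,000 = $5,474.

$5,474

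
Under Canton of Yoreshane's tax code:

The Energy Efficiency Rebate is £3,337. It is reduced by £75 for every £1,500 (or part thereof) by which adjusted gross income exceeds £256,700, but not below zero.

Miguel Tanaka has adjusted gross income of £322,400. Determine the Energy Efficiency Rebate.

£37

Energy Efficiency Rebate: income exceeds £256,700 by £65,700, which is 44 full-or-partial £1,500 increments; reduction = 44 × £75 = £3,300, leaving £37.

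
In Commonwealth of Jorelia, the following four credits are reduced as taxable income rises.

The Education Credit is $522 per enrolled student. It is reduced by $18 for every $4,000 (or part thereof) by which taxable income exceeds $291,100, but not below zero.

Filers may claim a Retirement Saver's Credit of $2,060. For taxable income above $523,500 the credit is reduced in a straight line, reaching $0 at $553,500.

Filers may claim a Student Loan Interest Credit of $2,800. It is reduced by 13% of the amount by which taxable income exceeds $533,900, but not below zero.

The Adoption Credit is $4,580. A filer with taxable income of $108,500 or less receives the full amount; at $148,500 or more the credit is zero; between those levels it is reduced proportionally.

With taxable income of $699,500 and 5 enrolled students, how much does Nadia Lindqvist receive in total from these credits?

Education Credit: base = 5 × $522 = $2,610. income exceeds $291,100 by $408,400, which is 103 full-or-partial $4,000 increments; reduction = 103 × $18 = $1,854, leaving $756.
Retirement Saver's Credit: $699,500 is at or above $553,500, so the credit is $0.
Student Loan Interest Credit: 13% of the $165,600 excess over $533,900 is $21,528 ≥ base, so the credit is $0.
Adoption Credit: $699,500 is at or above $148,500, so the credit is $0.
Total: $756 + $0 + $0 + $0 = $756.

$756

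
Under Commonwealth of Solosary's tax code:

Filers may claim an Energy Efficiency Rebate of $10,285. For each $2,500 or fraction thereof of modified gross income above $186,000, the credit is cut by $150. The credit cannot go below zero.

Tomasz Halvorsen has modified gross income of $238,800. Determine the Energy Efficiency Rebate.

$6,985

Energy Efficiency Rebate: income exceeds $186,000 by $52,800, which is 22 full-or-partial $2,500 increments; reduction = 22 × $150 = $3,300, leaving $6,985.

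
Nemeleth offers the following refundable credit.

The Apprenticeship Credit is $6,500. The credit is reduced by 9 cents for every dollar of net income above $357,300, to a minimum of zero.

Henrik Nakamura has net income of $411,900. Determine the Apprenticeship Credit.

$1,586

Apprenticeship Credit: 9% of the $54,600 excess over $357,300 is $4,914; credit = $6,500 − $4,914 = $1,586.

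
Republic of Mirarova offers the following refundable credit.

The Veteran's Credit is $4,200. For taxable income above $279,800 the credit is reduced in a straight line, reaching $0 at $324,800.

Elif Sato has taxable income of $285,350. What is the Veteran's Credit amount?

Veteran's Credit: $285,350 is $5,550 into a $45,000 phase-out range, leaving 39,450/45,000 of the credit: $4,200 × 39,450/45,000 = $3,682.

$3,682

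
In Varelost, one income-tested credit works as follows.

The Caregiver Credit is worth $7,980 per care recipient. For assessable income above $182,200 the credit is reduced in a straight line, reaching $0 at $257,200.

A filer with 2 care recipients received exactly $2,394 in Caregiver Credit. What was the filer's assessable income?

Full credit = 2 × $7,980 = $15,960.
$2,394 is 2,394/15,960 of the full $15,960, so 13,566/15,960 of the $75,000 range has been used: income = $182,200 + $75,000 × 13,566/15,960 = $245,950.

$245,950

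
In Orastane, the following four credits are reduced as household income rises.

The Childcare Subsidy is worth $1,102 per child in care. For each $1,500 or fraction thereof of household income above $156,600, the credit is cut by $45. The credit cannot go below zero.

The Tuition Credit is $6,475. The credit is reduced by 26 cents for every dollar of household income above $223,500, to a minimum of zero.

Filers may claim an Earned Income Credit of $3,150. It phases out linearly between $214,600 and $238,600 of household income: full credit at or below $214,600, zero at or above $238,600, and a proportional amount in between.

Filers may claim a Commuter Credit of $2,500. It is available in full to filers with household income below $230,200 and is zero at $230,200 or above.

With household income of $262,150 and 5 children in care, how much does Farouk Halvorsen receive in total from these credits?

$2,315

Childcare Subsidy: base = 5 × $1,102 = $5,510. income exceeds $156,600 by $105,550, which is 71 full-or-partial $1,500 increments; reduction = 71 × $45 = $3,195, leaving $2,315.
Tuition Credit: 26% of the $38,650 excess over $223,500 is $10,049 ≥ base, so the credit is $0.
Earned Income Credit: $262,150 is at or above $238,600, so the credit is $0.
Commuter Credit: $262,150 meets or exceeds the $230,200 cutoff, so the credit is $0.
Total: $2,315 + $0 + $0 + $0 = $2,315.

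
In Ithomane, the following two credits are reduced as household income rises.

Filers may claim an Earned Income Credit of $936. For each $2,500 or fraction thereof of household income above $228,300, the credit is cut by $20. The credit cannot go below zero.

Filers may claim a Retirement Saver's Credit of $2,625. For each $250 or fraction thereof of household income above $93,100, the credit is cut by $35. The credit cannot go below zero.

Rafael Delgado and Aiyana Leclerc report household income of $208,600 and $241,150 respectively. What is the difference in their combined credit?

$120

Rafael ($208,600): Earned Income Credit: $208,600 is at or below the $228,300 threshold, so the full $936 applies. Retirement Saver's Credit: income exceeds $93,100 by $115,500 → 462 increments × $35 = $16,170 ≥ base, so the credit is $0. total $936 + $0 = $936
Aiyana ($241,150): Earned Income Credit: income exceeds $228,300 by $12,850, which is 6 full-or-partial $2,500 increments; reduction = 6 × $20 = $120, leaving $816. Retirement Saver's Credit: income exceeds $93,100 by $148,050 → 593 increments × $35 = $20,755 ≥ base, so the credit is $0. total $816 + $0 = $816
Difference: |$936 − $816| = $120.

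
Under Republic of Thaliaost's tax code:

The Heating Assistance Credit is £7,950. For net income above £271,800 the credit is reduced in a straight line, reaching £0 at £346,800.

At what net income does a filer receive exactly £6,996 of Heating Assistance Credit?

£280,800

£6,996 is 6,996/7,950 of the full £7,950, so 954/7,950 of the £75,000 range has been used: income = £271,800 + £75,000 × 954/7,950 = £280,800.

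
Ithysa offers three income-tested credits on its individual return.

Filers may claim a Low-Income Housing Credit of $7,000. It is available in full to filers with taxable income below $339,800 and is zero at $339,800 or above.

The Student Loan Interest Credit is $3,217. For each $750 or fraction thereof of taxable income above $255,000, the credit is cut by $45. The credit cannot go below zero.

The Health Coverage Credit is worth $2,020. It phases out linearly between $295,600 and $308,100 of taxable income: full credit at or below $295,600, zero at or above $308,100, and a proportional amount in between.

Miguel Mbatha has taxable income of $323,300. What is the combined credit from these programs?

Low-Income Housing Credit: $323,300 is below the $339,800 cutoff, so the full $7,000 applies.
Student Loan Interest Credit: income exceeds $255,000 by $68,300 → 92 increments × $45 = $4,140 ≥ base, so the credit is $0.
Health Coverage Credit: $323,300 is at or above $308,100, so the credit is $0.
Total: $7,000 + $0 + $0 = $7,000.

$7,000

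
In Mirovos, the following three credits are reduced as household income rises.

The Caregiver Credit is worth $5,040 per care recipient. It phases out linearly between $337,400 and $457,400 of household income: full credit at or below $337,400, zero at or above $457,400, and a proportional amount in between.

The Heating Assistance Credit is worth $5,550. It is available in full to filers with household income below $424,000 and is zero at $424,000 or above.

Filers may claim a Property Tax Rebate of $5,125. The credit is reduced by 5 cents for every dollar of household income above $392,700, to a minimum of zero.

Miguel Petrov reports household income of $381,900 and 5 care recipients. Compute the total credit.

$26,530

Caregiver Credit: base = 5 × $5,040 = $25,200. $381,900 is $44,500 into a $120,000 phase-out range, leaving 75,500/120,000 of the credit: $25,200 × 75,500/120,000 = $15,855.
Heating Assistance Credit: $381,900 is below the $424,000 cutoff, so the full $5,550 applies.
Property Tax Rebate: $381,900 is at or below the $392,700 threshold, so the full $5,125 applies.
Total: $15,855 + $5,550 + $5,125 = $26,530.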